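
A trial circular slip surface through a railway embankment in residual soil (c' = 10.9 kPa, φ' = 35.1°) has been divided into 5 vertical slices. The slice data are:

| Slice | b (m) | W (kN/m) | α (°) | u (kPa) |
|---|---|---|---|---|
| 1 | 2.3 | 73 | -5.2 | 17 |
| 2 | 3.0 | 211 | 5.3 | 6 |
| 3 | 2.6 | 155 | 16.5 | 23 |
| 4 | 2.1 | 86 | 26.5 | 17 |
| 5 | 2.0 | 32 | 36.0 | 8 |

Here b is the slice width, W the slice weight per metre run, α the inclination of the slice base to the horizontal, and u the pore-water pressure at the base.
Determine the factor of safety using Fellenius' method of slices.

FS = 3.41

Ordinary method of slices: FS = Σ[c'·Δl_i + (W_i cosα_i − u_i·Δl_i)·tanφ'] / Σ W_i sinα_i, with Δl_i = b_i / cosα_i.
Slice 1: Δl = 2.3/cos(-5.2°) = 2.310 m; N'_1 = 73·cos(-5.2°) − 17·2.310 = 33.4; c'Δl = 25.17; W sinα = -6.6
Slice 2: Δl = 3.0/cos5.3° = 3.013 m; N'_2 = 211·cos5.3° − 6·3.013 = 192.0; c'Δl = 32.84; W sinα = 19.5
Slice 3: Δl = 2.6/cos16.5° = 2.712 m; N'_3 = 155·cos16.5° − 23·2.712 = 86.2; c'Δl = 29.56; W sinα = 44.0
Slice 4: Δl = 2.1/cos26.5° = 2.347 m; N'_4 = 86·cos26.5° − 17·2.347 = 37.1; c'Δl = 25.58; W sinα = 38.4
Slice 5: Δl = 2.0/cos36.0° = 2.472 m; N'_5 = 32·cos36.0° − 8·2.472 = 6.1; c'Δl = 26.95; W sinα = 18.8
Σc'Δl = 140.1 kN/m; ΣN' = 354.9 kN/m; ΣW sinα = 114.1 kN/m
Resisting = 140.1 + 354.9·tan35.1° = 140.1 + 249.4 = 389.5 kN/m
FS = 389.5 / 114.1 = 3.414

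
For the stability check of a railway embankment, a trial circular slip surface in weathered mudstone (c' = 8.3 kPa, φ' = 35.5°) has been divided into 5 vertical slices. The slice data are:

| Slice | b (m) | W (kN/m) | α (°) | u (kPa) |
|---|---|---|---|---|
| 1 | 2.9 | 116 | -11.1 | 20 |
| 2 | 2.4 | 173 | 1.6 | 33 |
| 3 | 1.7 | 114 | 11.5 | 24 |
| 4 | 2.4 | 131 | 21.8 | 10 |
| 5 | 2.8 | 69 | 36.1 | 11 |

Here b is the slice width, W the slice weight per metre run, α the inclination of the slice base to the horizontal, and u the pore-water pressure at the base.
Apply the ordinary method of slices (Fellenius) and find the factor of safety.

FS = 3.66

Ordinary method of slices: FS = Σ[c'·Δl_i + (W_i cosα_i − u_i·Δl_i)·tanφ'] / Σ W_i sinα_i, with Δl_i = b_i / cosα_i.
Slice 1: Δl = 2.9/cos(-11.1°) = 2.955 m; N'_1 = 116·cos(-11.1°) − 20·2.955 = 54.7; c'Δl = 24.53; W sinα = -22.3
Slice 2: Δl = 2.4/cos1.6° = 2.401 m; N'_2 = 173·cos1.6° − 33·2.401 = 93.7; c'Δl = 19.93; W sinα = 4.8
Slice 3: Δl = 1.7/cos11.5° = 1.735 m; N'_3 = 114·cos11.5° − 24·1.735 = 70.1; c'Δl = 14.40; W sinα = 22.7
Slice 4: Δl = 2.4/cos21.8° = 2.585 m; N'_4 = 131·cos21.8° − 10·2.585 = 95.8; c'Δl = 21.45; W sinα = 48.6
Slice 5: Δl = 2.8/cos36.1° = 3.465 m; N'_5 = 69·cos36.1° − 11·3.465 = 17.6; c'Δl = 28.76; W sinα = 40.7
Σc'Δl = 109.1 kN/m; ΣN' = 331.9 kN/m; ΣW sinα = 94.5 kN/m
Resisting = 109.1 + 331.9·tan35.5° = 109.1 + 236.8 = 345.8 kN/m
FS = 345.8 / 94.5 = 3.658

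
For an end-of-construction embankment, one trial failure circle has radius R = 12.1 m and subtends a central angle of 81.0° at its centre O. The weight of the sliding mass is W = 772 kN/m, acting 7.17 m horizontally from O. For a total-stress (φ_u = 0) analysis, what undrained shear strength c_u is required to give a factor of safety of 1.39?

FS = c_u·L_a·R / (W·d), so c_u = FS·W·d / (L_a·R).
Arc length L_a = R·θ = 12.1·(81.0°·π/180) = 12.1·1.4137 = 17.11 m
c_u = 1.39·772·7.17 / (17.11·12.1) = 7694.0 / 206.98 = 37.17 kPa

c_u = 37.2 kPa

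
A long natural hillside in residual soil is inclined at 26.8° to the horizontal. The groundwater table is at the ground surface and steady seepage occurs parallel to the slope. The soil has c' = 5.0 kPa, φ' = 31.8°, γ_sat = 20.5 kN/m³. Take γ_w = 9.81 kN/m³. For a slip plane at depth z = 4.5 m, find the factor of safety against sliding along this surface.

FS = 0.77

With seepage parallel to the slope and the water table at the surface, the effective normal stress on the slip plane uses the buoyant unit weight γ' = γ_sat − γ_w while the driving shear stress uses γ_sat:
FS = [c' + γ' z cos²β tanφ'] / [γ_sat z sinβ cosβ]
γ' = 20.5 − 9.81 = 10.69 kN/m³
Numerator = 5.0 + 10.69·4.5·cos²26.8°·tan31.8° = 5.0 + 10.69·4.5·0.7967·0.6200 = 28.763 kPa
Denominator = 20.5·4.5·sin26.8°·cos26.8° = 20.5·4.5·0.4509·0.8926 = 37.126 kPa
FS = 28.763 / 37.126 = 0.775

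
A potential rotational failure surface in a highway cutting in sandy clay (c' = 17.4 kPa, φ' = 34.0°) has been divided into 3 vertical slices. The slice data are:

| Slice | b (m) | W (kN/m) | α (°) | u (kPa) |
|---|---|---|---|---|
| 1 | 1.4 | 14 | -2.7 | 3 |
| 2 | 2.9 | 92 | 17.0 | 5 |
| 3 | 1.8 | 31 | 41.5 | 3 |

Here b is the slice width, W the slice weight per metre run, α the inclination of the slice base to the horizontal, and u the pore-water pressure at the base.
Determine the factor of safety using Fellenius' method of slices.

FS = 3.96

Ordinary method of slices: FS = Σ[c'·Δl_i + (W_i cosα_i − u_i·Δl_i)·tanφ'] / Σ W_i sinα_i, with Δl_i = b_i / cosα_i.
Slice 1: Δl = 1.4/cos(-2.7°) = 1.402 m; N'_1 = 14·cos(-2.7°) − 3·1.402 = 9.8; c'Δl = 24.39; W sinα = -0.7
Slice 2: Δl = 2.9/cos17.0° = 3.033 m; N'_2 = 92·cos17.0° − 5·3.033 = 72.8; c'Δl = 52.77; W sinα = 26.9
Slice 3: Δl = 1.8/cos41.5° = 2.403 m; N'_3 = 31·cos41.5° − 3·2.403 = 16.0; c'Δl = 41.82; W sinα = 20.5
Σc'Δl = 119.0 kN/m; ΣN' = 98.6 kN/m; ΣW sinα = 46.8 kN/m
Resisting = 119.0 + 98.6·tan34.0° = 119.0 + 66.5 = 185.5 kN/m
FS = 185.5 / 46.8 = 3.965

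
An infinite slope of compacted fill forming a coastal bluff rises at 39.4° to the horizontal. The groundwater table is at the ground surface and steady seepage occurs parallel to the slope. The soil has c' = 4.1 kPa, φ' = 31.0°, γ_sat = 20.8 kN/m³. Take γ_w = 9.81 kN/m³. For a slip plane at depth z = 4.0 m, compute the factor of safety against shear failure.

FS = 0.49

With seepage parallel to the slope and the water table at the surface, the effective normal stress on the slip plane uses the buoyant unit weight γ' = γ_sat − γ_w while the driving shear stress uses γ_sat:
FS = [c' + γ' z cos²β tanφ'] / [γ_sat z sinβ cosβ]
γ' = 20.8 − 9.81 = 10.99 kN/m³
Numerator = 4.1 + 10.99·4.0·cos²39.4°·tan31.0° = 4.1 + 10.99·4.0·0.5971·0.6009 = 19.872 kPa
Denominator = 20.8·4.0·sin39.4°·cos39.4° = 20.8·4.0·0.6347·0.7727 = 40.808 kPa
FS = 19.872 / 40.808 = 0.487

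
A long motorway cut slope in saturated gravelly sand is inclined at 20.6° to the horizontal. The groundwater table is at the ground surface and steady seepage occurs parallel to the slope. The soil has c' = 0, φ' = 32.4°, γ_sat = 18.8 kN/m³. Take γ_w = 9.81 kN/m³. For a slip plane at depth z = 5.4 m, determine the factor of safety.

FS = 0.81

With seepage parallel to the slope and the water table at the surface, the effective normal stress on the slip plane uses the buoyant unit weight γ' = γ_sat − γ_w while the driving shear stress uses γ_sat:
FS = [c' + γ' z cos²β tanφ'] / [γ_sat z sinβ cosβ]
(For c' = 0 this reduces to FS = (γ'/γ_sat)·tanφ'/tanβ.)
γ' = 18.8 − 9.81 = 8.99 kN/m³
Numerator = 0.0 + 8.99·5.4·cos²20.6°·tan32.4° = 0.0 + 8.99·5.4·0.8762·0.6346 = 26.994 kPa
Denominator = 18.8·5.4·sin20.6°·cos20.6° = 18.8·5.4·0.3518·0.9361 = 33.435 kPa
FS = 26.994 / 33.435 = 0.807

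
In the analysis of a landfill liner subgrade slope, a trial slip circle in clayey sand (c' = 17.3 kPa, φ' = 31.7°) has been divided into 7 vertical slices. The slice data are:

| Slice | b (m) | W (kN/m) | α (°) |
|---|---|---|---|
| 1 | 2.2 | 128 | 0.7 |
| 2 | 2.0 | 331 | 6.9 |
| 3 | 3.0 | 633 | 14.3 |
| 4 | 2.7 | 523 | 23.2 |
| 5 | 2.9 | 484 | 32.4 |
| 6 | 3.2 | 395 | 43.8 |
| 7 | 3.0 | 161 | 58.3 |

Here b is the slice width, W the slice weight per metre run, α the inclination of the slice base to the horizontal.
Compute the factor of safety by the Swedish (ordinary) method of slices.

FS = 1.72

Ordinary method of slices: FS = Σ[c'·Δl_i + (W_i cosα_i)·tanφ'] / Σ W_i sinα_i, with Δl_i = b_i / cosα_i.
Slice 1: Δl = 2.2/cos0.7° = 2.200 m; N'_1 = 128·cos0.7° = 128.0; c'Δl = 38.06; W sinα = 1.6
Slice 2: Δl = 2.0/cos6.9° = 2.015 m; N'_2 = 331·cos6.9° = 328.6; c'Δl = 34.85; W sinα = 39.8
Slice 3: Δl = 3.0/cos14.3° = 3.096 m; N'_3 = 633·cos14.3° = 613.4; c'Δl = 53.56; W sinα = 156.4
Slice 4: Δl = 2.7/cos23.2° = 2.938 m; N'_4 = 523·cos23.2° = 480.7; c'Δl = 50.82; W sinα = 206.0
Slice 5: Δl = 2.9/cos32.4° = 3.435 m; N'_5 = 484·cos32.4° = 408.7; c'Δl = 59.42; W sinα = 259.3
Slice 6: Δl = 3.2/cos43.8° = 4.434 m; N'_6 = 395·cos43.8° = 285.1; c'Δl = 76.70; W sinα = 273.4
Slice 7: Δl = 3.0/cos58.3° = 5.709 m; N'_7 = 161·cos58.3° = 84.6; c'Δl = 98.77; W sinα = 137.0
Σc'Δl = 412.2 kN/m; ΣN' = 2329.0 kN/m; ΣW sinα = 1073.4 kN/m
Resisting = 412.2 + 2329.0·tan31.7° = 412.2 + 1438.4 = 1850.6 kN/m
FS = 1850.6 / 1073.4 = 1.724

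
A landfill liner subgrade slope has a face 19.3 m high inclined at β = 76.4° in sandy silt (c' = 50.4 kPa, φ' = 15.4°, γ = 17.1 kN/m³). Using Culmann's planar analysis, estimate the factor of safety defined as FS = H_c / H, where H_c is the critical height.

H_c = (4c'/γ) · sinβ cosφ' / [1 − cos(β − φ')]
    = (4·50.4/17.1) · sin76.4°·cos15.4° / [1 − cos61.0°]
    = 11.789 · 0.9371 / 0.5152 = 21.44 m
FS = H_c / H = 21.44 / 19.3 = 1.111

FS = 1.11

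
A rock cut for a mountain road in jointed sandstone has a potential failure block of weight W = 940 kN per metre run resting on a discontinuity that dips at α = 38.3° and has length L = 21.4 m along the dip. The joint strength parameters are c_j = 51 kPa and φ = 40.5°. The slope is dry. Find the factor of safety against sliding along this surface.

Resolving the block weight along and normal to the plane and applying the Mohr–Coulomb strength on the joint:
N' = W cosα = 940·cos38.3° = 737.7 kN/m
Driving force T = W sinα = 940·sin38.3° = 582.6 kN/m
Resisting force R = c_j·L + N'·tanφ = 51·21.4 + 737.7·tan40.5° = 1091.4 + 630.0 = 1721.4 kN/m
FS = R / T = 1721.4 / 582.6 = 2.955

FS = 2.95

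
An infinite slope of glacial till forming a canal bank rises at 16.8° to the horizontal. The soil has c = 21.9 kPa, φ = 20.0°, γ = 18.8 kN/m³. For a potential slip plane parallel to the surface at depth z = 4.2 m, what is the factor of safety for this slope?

For an infinite slope with a slip plane parallel to the surface (no pore pressure): FS = [c + γz cos²β tanφ] / [γz sinβ cosβ].
γz = 18.8·4.2 = 78.96 kN/m²
Numerator = 21.9 + 78.96·cos²16.8°·tan20.0° = 21.9 + 78.96·0.9165·0.3640 = 48.238 kPa
Denominator = 78.96·sin16.8°·cos16.8° = 78.96·0.2890·0.9573 = 21.848 kPa
FS = 48.238 / 21.848 = 2.208

FS = 2.21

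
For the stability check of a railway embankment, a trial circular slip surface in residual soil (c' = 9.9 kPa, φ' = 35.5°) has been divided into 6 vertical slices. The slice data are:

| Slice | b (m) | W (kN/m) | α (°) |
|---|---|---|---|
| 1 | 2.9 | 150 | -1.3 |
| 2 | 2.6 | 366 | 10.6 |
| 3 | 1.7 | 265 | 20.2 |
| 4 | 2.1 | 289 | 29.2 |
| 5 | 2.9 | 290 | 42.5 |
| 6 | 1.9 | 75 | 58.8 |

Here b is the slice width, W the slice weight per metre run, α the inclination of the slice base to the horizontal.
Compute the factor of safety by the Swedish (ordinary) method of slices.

Ordinary method of slices: FS = Σ[c'·Δl_i + (W_i cosα_i)·tanφ'] / Σ W_i sinα_i, with Δl_i = b_i / cosα_i.
Slice 1: Δl = 2.9/cos(-1.3°) = 2.901 m; N'_1 = 150·cos(-1.3°) = 150.0; c'Δl = 28.72; W sinα = -3.4
Slice 2: Δl = 2.6/cos10.6° = 2.645 m; N'_2 = 366·cos10.6° = 359.8; c'Δl = 26.19; W sinα = 67.3
Slice 3: Δl = 1.7/cos20.2° = 1.811 m; N'_3 = 265·cos20.2° = 248.7; c'Δl = 17.93; W sinα = 91.5
Slice 4: Δl = 2.1/cos29.2° = 2.406 m; N'_4 = 289·cos29.2° = 252.3; c'Δl = 23.82; W sinα = 141.0
Slice 5: Δl = 2.9/cos42.5° = 3.933 m; N'_5 = 290·cos42.5° = 213.8; c'Δl = 38.94; W sinα = 195.9
Slice 6: Δl = 1.9/cos58.8° = 3.668 m; N'_6 = 75·cos58.8° = 38.9; c'Δl = 36.31; W sinα = 64.2
Σc'Δl = 171.9 kN/m; ΣN' = 1263.4 kN/m; ΣW sinα = 556.5 kN/m
Resisting = 171.9 + 1263.4·tan35.5° = 171.9 + 901.1 = 1073.0 kN/m
FS = 1073.0 / 556.5 = 1.928

FS = 1.93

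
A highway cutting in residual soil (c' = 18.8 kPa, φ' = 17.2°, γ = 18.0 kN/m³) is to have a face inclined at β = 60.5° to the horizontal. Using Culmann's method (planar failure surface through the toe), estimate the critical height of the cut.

H_c = 12.76 m

Culmann's analysis gives the critical failure plane at α_cr = (β + φ')/2 = (60.5 + 17.2)/2 = 38.9°, and the critical height
H_c = (4c'/γ) · sinβ cosφ' / [1 − cos(β − φ')]
    = (4·18.8/18.0) · sin60.5°·cos17.2° / [1 − cos(43.3°)]
    = 4.178 · 0.8704·0.9553 / [1 − 0.7278]
    = 4.178 · 0.8314 / 0.2722
    = 12.76 m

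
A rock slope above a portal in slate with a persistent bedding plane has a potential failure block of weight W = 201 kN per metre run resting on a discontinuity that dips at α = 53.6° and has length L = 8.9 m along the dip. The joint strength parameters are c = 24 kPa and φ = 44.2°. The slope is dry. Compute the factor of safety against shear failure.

FS = 2.04

Resolving the block weight along and normal to the plane and applying the Mohr–Coulomb strength on the joint:
N' = W cosα = 201·cos53.6° = 119.3 kN/m
Driving force T = W sinα = 201·sin53.6° = 161.8 kN/m
Resisting force R = c·L + N'·tanφ = 24·8.9 + 119.3·tan44.2° = 213.6 + 116.0 = 329.6 kN/m
FS = R / T = 329.6 / 161.8 = 2.037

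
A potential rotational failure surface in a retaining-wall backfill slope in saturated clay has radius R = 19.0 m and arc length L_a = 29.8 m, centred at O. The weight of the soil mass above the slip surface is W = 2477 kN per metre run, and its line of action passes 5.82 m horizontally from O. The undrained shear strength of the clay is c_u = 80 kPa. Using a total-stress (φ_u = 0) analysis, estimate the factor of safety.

FS = 3.14

Taking moments about the centre O, the resisting moment is provided by the undrained shear strength acting along the arc:
M_R = c_u·L_a·R = 80·29.80·19.0 = 45296.0 kN·m/m
M_D = W·d = 2477·5.82 = 14416.1 kN·m/m
FS = M_R / M_D = 45296.0 / 14416.1 = 3.142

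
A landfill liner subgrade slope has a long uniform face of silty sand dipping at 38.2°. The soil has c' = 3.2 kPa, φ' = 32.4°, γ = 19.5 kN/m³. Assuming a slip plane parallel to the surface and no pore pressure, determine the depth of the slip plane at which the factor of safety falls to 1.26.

Setting FS = 1.26 in FS = [c' + γz cos²β tanφ'] / [γz sinβ cosβ] and solving for z:
z = c' / [γ cosβ (FS·sinβ − cosβ·tanφ')]
  = 3.2 / [19.5·cos38.2°·(1.26·sin38.2° − cos38.2°·tan32.4°)]
  = 3.2 / [19.5·0.7859·(1.26·0.6184 − 0.7859·0.6346)]
  = 3.2 / 4.2981 = 0.745 m

z = 0.74 m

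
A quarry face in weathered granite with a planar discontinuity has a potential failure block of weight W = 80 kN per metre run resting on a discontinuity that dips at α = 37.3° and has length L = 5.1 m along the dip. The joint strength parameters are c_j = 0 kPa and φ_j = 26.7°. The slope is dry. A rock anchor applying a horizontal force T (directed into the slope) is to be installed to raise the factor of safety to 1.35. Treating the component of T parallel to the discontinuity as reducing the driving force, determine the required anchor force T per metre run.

Resolving forces along and normal to the sliding plane, with the horizontal anchor force T adding T·sinα to the effective normal force and T·cosα acting up the plane against the driving force:
FS = [c_jL + (W cosα + T sinα) tanφ_j] / [W sinα − T cosα]
Without the anchor: N' = 63.6 kN/m, driving T_d = 48.5 kN/m, resisting R = 0·5.1 + 63.6·tan26.7° = 32.0 kN/m, FS = 0.66.
Setting FS = 1.35 and solving for T:
1.35·(48.5 − T cos37.3°) = 32.0 + T sin37.3°·tan26.7°
T·(sin37.3°·tan26.7° + 1.35·cos37.3°) = 1.35·48.5 − 32.0
T·(0.6060·0.5029 + 1.35·0.7955) = 65.4 − 32.0 = 33.4
T·1.3787 = 33.4
T = 24.3 kN/m

T = 24 kN/m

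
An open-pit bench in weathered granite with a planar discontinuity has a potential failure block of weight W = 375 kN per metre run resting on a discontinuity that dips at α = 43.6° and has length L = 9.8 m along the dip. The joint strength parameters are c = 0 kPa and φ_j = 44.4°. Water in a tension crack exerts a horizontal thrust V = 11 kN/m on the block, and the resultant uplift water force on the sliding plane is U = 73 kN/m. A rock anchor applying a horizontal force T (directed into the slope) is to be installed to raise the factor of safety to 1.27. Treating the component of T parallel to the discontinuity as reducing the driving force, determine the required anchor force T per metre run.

T = 95 kN/m

Resolving forces along and normal to the sliding plane, with the horizontal anchor force T adding T·sinα to the effective normal force and T·cosα acting up the plane against the driving force:
FS = [cL + (W cosα − U − V sinα + T sinα) tanφ_j] / [W sinα + V cosα − T cosα]
Without the anchor: N' = 191.0 kN/m, driving T_d = 266.6 kN/m, resisting R = 0·9.8 + 191.0·tan44.4° = 187.0 kN/m, FS = 0.70.
Setting FS = 1.27 and solving for T:
1.27·(266.6 − T cos43.6°) = 187.0 + T sin43.6°·tan44.4°
T·(sin43.6°·tan44.4° + 1.27·cos43.6°) = 1.27·266.6 − 187.0
T·(0.6896·0.9793 + 1.27·0.7242) = 338.5 − 187.0 = 151.5
T·1.5950 = 151.5
T = 95.0 kN/m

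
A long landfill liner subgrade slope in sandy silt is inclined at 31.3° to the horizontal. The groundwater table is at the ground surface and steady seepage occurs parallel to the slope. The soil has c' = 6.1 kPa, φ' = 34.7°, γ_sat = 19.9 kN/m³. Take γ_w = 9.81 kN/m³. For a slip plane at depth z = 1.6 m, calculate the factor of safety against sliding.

With seepage parallel to the slope and the water table at the surface, the effective normal stress on the slip plane uses the buoyant unit weight γ' = γ_sat − γ_w while the driving shear stress uses γ_sat:
FS = [c' + γ' z cos²β tanφ'] / [γ_sat z sinβ cosβ]
γ' = 19.9 − 9.81 = 10.09 kN/m³
Numerator = 6.1 + 10.09·1.6·cos²31.3°·tan34.7° = 6.1 + 10.09·1.6·0.7301·0.6924 = 14.262 kPa
Denominator = 19.9·1.6·sin31.3°·cos31.3° = 19.9·1.6·0.5195·0.8545 = 14.134 kPa
FS = 14.262 / 14.134 = 1.009

FS = 1.01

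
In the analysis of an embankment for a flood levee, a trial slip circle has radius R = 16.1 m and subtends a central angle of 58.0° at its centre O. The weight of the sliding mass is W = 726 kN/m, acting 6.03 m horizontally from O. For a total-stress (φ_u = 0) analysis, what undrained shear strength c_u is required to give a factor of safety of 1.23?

c_u = 20.5 kPa

FS = c_u·L_a·R / (W·d), so c_u = FS·W·d / (L_a·R).
Arc length L_a = R·θ = 16.1·(58.0°·π/180) = 16.1·1.0123 = 16.30 m
c_u = 1.23·726·6.03 / (16.30·16.1) = 5384.7 / 262.40 = 20.52 kPa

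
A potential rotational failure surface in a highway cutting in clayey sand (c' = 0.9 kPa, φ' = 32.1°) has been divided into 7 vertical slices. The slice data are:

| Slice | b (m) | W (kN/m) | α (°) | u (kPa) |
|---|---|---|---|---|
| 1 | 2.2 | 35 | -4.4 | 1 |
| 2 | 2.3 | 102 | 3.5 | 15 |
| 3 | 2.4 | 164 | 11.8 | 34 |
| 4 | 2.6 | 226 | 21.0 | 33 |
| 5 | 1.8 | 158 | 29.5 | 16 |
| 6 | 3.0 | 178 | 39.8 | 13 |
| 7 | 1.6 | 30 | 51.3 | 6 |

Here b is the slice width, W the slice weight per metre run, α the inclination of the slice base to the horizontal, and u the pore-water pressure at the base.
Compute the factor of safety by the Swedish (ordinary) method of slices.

Ordinary method of slices: FS = Σ[c'·Δl_i + (W_i cosα_i − u_i·Δl_i)·tanφ'] / Σ W_i sinα_i, with Δl_i = b_i / cosα_i.
Slice 1: Δl = 2.2/cos(-4.4°) = 2.207 m; N'_1 = 35·cos(-4.4°) − 1·2.207 = 32.7; c'Δl = 1.99; W sinα = -2.7
Slice 2: Δl = 2.3/cos3.5° = 2.304 m; N'_2 = 102·cos3.5° − 15·2.304 = 67.2; c'Δl = 2.07; W sinα = 6.2
Slice 3: Δl = 2.4/cos11.8° = 2.452 m; N'_3 = 164·cos11.8° − 34·2.452 = 77.2; c'Δl = 2.21; W sinα = 33.5
Slice 4: Δl = 2.6/cos21.0° = 2.785 m; N'_4 = 226·cos21.0° − 33·2.785 = 119.1; c'Δl = 2.51; W sinα = 81.0
Slice 5: Δl = 1.8/cos29.5° = 2.068 m; N'_5 = 158·cos29.5° − 16·2.068 = 104.4; c'Δl = 1.86; W sinα = 77.8
Slice 6: Δl = 3.0/cos39.8° = 3.905 m; N'_6 = 178·cos39.8° − 13·3.905 = 86.0; c'Δl = 3.51; W sinα = 113.9
Slice 7: Δl = 1.6/cos51.3° = 2.559 m; N'_7 = 30·cos51.3° − 6·2.559 = 3.4; c'Δl = 2.30; W sinα = 23.4
Σc'Δl = 16.5 kN/m; ΣN' = 490.0 kN/m; ΣW sinα = 333.2 kN/m
Resisting = 16.5 + 490.0·tan32.1° = 16.5 + 307.4 = 323.8 kN/m
FS = 323.8 / 333.2 = 0.972

FS = 0.97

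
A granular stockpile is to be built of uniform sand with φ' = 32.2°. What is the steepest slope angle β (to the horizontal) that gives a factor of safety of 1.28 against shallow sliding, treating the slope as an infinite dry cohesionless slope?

β = 26.2°

For an infinite dry cohesionless slope FS = tanφ'/tanβ, so tanβ = tanφ' / FS.
tanβ = tan32.2° / 1.28 = 0.6297 / 1.28 = 0.4920
β = arctan(0.4920) = 26.20°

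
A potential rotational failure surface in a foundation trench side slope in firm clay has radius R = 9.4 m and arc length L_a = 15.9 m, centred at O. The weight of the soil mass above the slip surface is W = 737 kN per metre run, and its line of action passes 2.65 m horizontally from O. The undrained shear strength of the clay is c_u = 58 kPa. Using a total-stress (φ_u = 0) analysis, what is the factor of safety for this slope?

Taking moments about the centre O, the resisting moment is provided by the undrained shear strength acting along the arc:
M_R = c_u·L_a·R = 58·15.90·9.4 = 8668.7 kN·m/m
M_D = W·d = 737·2.65 = 1953.0 kN·m/m
FS = M_R / M_D = 8668.7 / 1953.0 = 4.439

FS = 4.44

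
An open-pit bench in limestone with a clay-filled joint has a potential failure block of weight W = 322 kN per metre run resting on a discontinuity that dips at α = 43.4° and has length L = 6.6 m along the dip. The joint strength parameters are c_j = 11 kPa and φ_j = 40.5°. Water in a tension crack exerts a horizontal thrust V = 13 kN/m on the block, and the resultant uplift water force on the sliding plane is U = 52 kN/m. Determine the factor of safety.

Resolving the block weight along and normal to the plane and applying the Mohr–Coulomb strength on the joint:
N' = W cosα − U − V sinα = 322·cos43.4° − 52 − 13·sin43.4° = 173.0 kN/m
Driving force T = W sinα + V cosα = 322·sin43.4° + 13·cos43.4° = 230.7 kN/m
Resisting force R = c_j·L + N'·tanφ_j = 11·6.6 + 173.0·tan40.5° = 72.6 + 147.8 = 220.4 kN/m
FS = R / T = 220.4 / 230.7 = 0.955

FS = 0.96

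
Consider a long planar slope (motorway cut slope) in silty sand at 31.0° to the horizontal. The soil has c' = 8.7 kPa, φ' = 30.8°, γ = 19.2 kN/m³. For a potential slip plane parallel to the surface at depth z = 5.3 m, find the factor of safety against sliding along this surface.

FS = 1.19

For an infinite slope with a slip plane parallel to the surface (no pore pressure): FS = [c' + γz cos²β tanφ'] / [γz sinβ cosβ].
γz = 19.2·5.3 = 101.76 kN/m²
Numerator = 8.7 + 101.76·cos²31.0°·tan30.8° = 8.7 + 101.76·0.7347·0.5961 = 53.270 kPa
Denominator = 101.76·sin31.0°·cos31.0° = 101.76·0.5150·0.8572 = 44.924 kPa
FS = 53.270 / 44.924 = 1.186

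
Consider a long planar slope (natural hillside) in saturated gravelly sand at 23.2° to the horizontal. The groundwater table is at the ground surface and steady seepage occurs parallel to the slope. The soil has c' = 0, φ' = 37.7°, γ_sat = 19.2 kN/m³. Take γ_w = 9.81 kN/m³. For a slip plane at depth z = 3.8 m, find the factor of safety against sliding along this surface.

FS = 0.88

With seepage parallel to the slope and the water table at the surface, the effective normal stress on the slip plane uses the buoyant unit weight γ' = γ_sat − γ_w while the driving shear stress uses γ_sat:
FS = [c' + γ' z cos²β tanφ'] / [γ_sat z sinβ cosβ]
(For c' = 0 this reduces to FS = (γ'/γ_sat)·tanφ'/tanβ.)
γ' = 19.2 − 9.81 = 9.39 kN/m³
Numerator = 0.0 + 9.39·3.8·cos²23.2°·tan37.7° = 0.0 + 9.39·3.8·0.8448·0.7729 = 23.298 kPa
Denominator = 19.2·3.8·sin23.2°·cos23.2° = 19.2·3.8·0.3939·0.9191 = 26.418 kPa
FS = 23.298 / 26.418 = 0.882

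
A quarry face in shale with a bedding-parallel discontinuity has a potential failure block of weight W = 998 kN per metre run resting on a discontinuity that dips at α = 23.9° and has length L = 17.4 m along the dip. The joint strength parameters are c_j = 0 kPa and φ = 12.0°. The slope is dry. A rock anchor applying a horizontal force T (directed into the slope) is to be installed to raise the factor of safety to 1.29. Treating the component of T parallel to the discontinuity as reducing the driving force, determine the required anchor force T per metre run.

T = 259 kN/m

Resolving forces along and normal to the sliding plane, with the horizontal anchor force T adding T·sinα to the effective normal force and T·cosα acting up the plane against the driving force:
FS = [c_jL + (W cosα + T sinα) tanφ] / [W sinα − T cosα]
Without the anchor: N' = 912.4 kN/m, driving T_d = 404.3 kN/m, resisting R = 0·17.4 + 912.4·tan12.0° = 193.9 kN/m, FS = 0.48.
Setting FS = 1.29 and solving for T:
1.29·(404.3 − T cos23.9°) = 193.9 + T sin23.9°·tan12.0°
T·(sin23.9°·tan12.0° + 1.29·cos23.9°) = 1.29·404.3 − 193.9
T·(0.4051·0.2126 + 1.29·0.9143) = 521.6 − 193.9 = 327.6
T·1.2655 = 327.6
T = 258.9 kN/m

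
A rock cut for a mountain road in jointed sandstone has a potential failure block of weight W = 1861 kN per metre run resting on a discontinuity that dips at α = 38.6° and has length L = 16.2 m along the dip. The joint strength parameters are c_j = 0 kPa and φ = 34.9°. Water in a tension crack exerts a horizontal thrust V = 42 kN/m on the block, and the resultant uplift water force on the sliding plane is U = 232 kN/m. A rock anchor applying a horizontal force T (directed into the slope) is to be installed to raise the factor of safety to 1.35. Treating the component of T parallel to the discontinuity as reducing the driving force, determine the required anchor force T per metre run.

T = 522 kN/m

Resolving forces along and normal to the sliding plane, with the horizontal anchor force T adding T·sinα to the effective normal force and T·cosα acting up the plane against the driving force:
FS = [c_jL + (W cosα − U − V sinα + T sinα) tanφ] / [W sinα + V cosα − T cosα]
Without the anchor: N' = 1196.2 kN/m, driving T_d = 1193.9 kN/m, resisting R = 0·16.2 + 1196.2·tan34.9° = 834.5 kN/m, FS = 0.70.
Setting FS = 1.35 and solving for T:
1.35·(1193.9 − T cos38.6°) = 834.5 + T sin38.6°·tan34.9°
T·(sin38.6°·tan34.9° + 1.35·cos38.6°) = 1.35·1193.9 − 834.5
T·(0.6239·0.6976 + 1.35·0.7815) = 1611.7 − 834.5 = 777.2
T·1.4903 = 777.2
T = 521.5 kN/m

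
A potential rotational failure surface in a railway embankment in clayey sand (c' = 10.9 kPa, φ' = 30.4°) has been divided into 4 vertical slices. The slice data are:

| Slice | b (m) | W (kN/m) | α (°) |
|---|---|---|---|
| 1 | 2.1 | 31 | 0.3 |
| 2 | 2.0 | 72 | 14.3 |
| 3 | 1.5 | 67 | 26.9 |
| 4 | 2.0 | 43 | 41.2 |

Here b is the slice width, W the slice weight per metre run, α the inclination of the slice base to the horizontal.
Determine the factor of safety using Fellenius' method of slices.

Ordinary method of slices: FS = Σ[c'·Δl_i + (W_i cosα_i)·tanφ'] / Σ W_i sinα_i, with Δl_i = b_i / cosα_i.
Slice 1: Δl = 2.1/cos0.3° = 2.100 m; N'_1 = 31·cos0.3° = 31.0; c'Δl = 22.89; W sinα = 0.2
Slice 2: Δl = 2.0/cos14.3° = 2.064 m; N'_2 = 72·cos14.3° = 69.8; c'Δl = 22.50; W sinα = 17.8
Slice 3: Δl = 1.5/cos26.9° = 1.682 m; N'_3 = 67·cos26.9° = 59.8; c'Δl = 18.33; W sinα = 30.3
Slice 4: Δl = 2.0/cos41.2° = 2.658 m; N'_4 = 43·cos41.2° = 32.4; c'Δl = 28.97; W sinα = 28.3
Σc'Δl = 92.7 kN/m; ΣN' = 192.9 kN/m; ΣW sinα = 76.6 kN/m
Resisting = 92.7 + 192.9·tan30.4° = 92.7 + 113.2 = 205.9 kN/m
FS = 205.9 / 76.6 = 2.688

FS = 2.69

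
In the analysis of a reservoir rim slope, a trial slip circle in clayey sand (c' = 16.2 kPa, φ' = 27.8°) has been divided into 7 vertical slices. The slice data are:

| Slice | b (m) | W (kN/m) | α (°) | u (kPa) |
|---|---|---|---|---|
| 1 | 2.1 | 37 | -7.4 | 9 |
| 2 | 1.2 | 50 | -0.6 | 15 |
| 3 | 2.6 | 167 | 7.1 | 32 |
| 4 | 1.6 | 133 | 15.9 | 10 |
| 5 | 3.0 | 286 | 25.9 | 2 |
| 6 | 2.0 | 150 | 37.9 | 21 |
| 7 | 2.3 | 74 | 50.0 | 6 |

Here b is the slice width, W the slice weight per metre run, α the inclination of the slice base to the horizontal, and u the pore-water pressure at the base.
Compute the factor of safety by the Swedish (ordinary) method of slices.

FS = 1.80

Ordinary method of slices: FS = Σ[c'·Δl_i + (W_i cosα_i − u_i·Δl_i)·tanφ'] / Σ W_i sinα_i, with Δl_i = b_i / cosα_i.
Slice 1: Δl = 2.1/cos(-7.4°) = 2.118 m; N'_1 = 37·cos(-7.4°) − 9·2.118 = 17.6; c'Δl = 34.31; W sinα = -4.8
Slice 2: Δl = 1.2/cos(-0.6°) = 1.200 m; N'_2 = 50·cos(-0.6°) − 15·1.200 = 32.0; c'Δl = 19.44; W sinα = -0.5
Slice 3: Δl = 2.6/cos7.1° = 2.620 m; N'_3 = 167·cos7.1° − 32·2.620 = 81.9; c'Δl = 42.45; W sinα = 20.6
Slice 4: Δl = 1.6/cos15.9° = 1.664 m; N'_4 = 133·cos15.9° − 10·1.664 = 111.3; c'Δl = 26.95; W sinα = 36.4
Slice 5: Δl = 3.0/cos25.9° = 3.335 m; N'_5 = 286·cos25.9° − 2·3.335 = 250.6; c'Δl = 54.03; W sinα = 124.9
Slice 6: Δl = 2.0/cos37.9° = 2.535 m; N'_6 = 150·cos37.9° − 21·2.535 = 65.1; c'Δl = 41.06; W sinα = 92.1
Slice 7: Δl = 2.3/cos50.0° = 3.578 m; N'_7 = 74·cos50.0° − 6·3.578 = 26.1; c'Δl = 57.97; W sinα = 56.7
Σc'Δl = 276.2 kN/m; ΣN' = 584.6 kN/m; ΣW sinα = 325.5 kN/m
Resisting = 276.2 + 584.6·tan27.8° = 276.2 + 308.2 = 584.4 kN/m
FS = 584.4 / 325.5 = 1.795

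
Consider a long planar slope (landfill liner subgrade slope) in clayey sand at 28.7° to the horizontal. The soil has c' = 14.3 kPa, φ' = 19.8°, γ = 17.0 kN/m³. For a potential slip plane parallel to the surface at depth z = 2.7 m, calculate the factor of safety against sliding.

FS = 1.40

For an infinite slope with a slip plane parallel to the surface (no pore pressure): FS = [c' + γz cos²β tanφ'] / [γz sinβ cosβ].
γz = 17.0·2.7 = 45.90 kN/m²
Numerator = 14.3 + 45.90·cos²28.7°·tan19.8° = 14.3 + 45.90·0.7694·0.3600 = 27.014 kPa
Denominator = 45.90·sin28.7°·cos28.7° = 45.90·0.4802·0.8771 = 19.334 kPa
FS = 27.014 / 19.334 = 1.397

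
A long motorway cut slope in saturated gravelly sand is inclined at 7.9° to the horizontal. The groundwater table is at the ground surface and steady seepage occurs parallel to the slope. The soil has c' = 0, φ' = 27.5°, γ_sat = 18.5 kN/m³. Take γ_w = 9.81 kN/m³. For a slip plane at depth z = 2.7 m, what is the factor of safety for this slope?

With seepage parallel to the slope and the water table at the surface, the effective normal stress on the slip plane uses the buoyant unit weight γ' = γ_sat − γ_w while the driving shear stress uses γ_sat:
FS = [c' + γ' z cos²β tanφ'] / [γ_sat z sinβ cosβ]
(For c' = 0 this reduces to FS = (γ'/γ_sat)·tanφ'/tanβ.)
γ' = 18.5 − 9.81 = 8.69 kN/m³
Numerator = 0.0 + 8.69·2.7·cos²7.9°·tan27.5° = 0.0 + 8.69·2.7·0.9811·0.5206 = 11.983 kPa
Denominator = 18.5·2.7·sin7.9°·cos7.9° = 18.5·2.7·0.1374·0.9905 = 6.800 kPa
FS = 11.983 / 6.800 = 1.762

FS = 1.76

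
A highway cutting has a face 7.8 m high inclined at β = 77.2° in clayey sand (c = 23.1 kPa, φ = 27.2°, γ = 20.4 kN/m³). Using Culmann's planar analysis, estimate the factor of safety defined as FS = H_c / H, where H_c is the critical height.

H_c = (4c/γ) · sinβ cosφ / [1 − cos(β − φ)]
    = (4·23.1/20.4) · sin77.2°·cos27.2° / [1 − cos50.0°]
    = 4.529 · 0.8673 / 0.3572 = 11.00 m
FS = H_c / H = 11.00 / 7.8 = 1.410

FS = 1.41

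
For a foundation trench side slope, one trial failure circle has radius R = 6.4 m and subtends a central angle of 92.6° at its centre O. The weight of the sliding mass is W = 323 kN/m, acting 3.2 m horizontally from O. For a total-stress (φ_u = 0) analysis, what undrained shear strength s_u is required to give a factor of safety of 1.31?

s_u = 20.5 kPa

FS = s_u·L_a·R / (W·d), so s_u = FS·W·d / (L_a·R).
Arc length L_a = R·θ = 6.4·(92.6°·π/180) = 6.4·1.6162 = 10.34 m
s_u = 1.31·323·3.2 / (10.34·6.4) = 1354.0 / 66.20 = 20.45 kPa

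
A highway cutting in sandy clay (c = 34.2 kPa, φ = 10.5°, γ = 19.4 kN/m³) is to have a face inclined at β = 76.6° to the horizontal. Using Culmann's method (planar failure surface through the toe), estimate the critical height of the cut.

Culmann's analysis gives the critical failure plane at α_cr = (β + φ)/2 = (76.6 + 10.5)/2 = 43.5°, and the critical height
H_c = (4c/γ) · sinβ cosφ / [1 − cos(β − φ)]
    = (4·34.2/19.4) · sin76.6°·cos10.5° / [1 − cos(66.1°)]
    = 7.052 · 0.9728·0.9833 / [1 − 0.4051]
    = 7.052 · 0.9565 / 0.5949
    = 11.34 m

H_c = 11.34 m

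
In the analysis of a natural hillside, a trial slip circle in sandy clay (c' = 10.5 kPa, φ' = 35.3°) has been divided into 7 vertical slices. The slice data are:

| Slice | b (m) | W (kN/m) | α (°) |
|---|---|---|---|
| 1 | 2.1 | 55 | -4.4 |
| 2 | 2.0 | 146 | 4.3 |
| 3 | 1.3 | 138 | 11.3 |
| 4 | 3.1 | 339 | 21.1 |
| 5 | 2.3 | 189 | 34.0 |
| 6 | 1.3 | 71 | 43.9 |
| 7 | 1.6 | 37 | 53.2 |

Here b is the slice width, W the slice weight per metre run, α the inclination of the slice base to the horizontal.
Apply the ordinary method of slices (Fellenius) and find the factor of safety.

FS = 2.33

Ordinary method of slices: FS = Σ[c'·Δl_i + (W_i cosα_i)·tanφ'] / Σ W_i sinα_i, with Δl_i = b_i / cosα_i.
Slice 1: Δl = 2.1/cos(-4.4°) = 2.106 m; N'_1 = 55·cos(-4.4°) = 54.8; c'Δl = 22.12; W sinα = -4.2
Slice 2: Δl = 2.0/cos4.3° = 2.006 m; N'_2 = 146·cos4.3° = 145.6; c'Δl = 21.06; W sinα = 10.9
Slice 3: Δl = 1.3/cos11.3° = 1.326 m; N'_3 = 138·cos11.3° = 135.3; c'Δl = 13.92; W sinα = 27.0
Slice 4: Δl = 3.1/cos21.1° = 3.323 m; N'_4 = 339·cos21.1° = 316.3; c'Δl = 34.89; W sinα = 122.0
Slice 5: Δl = 2.3/cos34.0° = 2.774 m; N'_5 = 189·cos34.0° = 156.7; c'Δl = 29.13; W sinα = 105.7
Slice 6: Δl = 1.3/cos43.9° = 1.804 m; N'_6 = 71·cos43.9° = 51.2; c'Δl = 18.94; W sinα = 49.2
Slice 7: Δl = 1.6/cos53.2° = 2.671 m; N'_7 = 37·cos53.2° = 22.2; c'Δl = 28.05; W sinα = 29.6
Σc'Δl = 168.1 kN/m; ΣN' = 882.0 kN/m; ΣW sinα = 340.4 kN/m
Resisting = 168.1 + 882.0·tan35.3° = 168.1 + 624.5 = 792.6 kN/m
FS = 792.6 / 340.4 = 2.329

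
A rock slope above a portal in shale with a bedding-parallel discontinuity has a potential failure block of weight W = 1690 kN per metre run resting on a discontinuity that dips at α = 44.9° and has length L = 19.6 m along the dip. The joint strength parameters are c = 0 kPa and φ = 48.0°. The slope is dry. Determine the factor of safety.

Resolving the block weight along and normal to the plane and applying the Mohr–Coulomb strength on the joint:
N' = W cosα = 1690·cos44.9° = 1197.1 kN/m
Driving force T = W sinα = 1690·sin44.9° = 1192.9 kN/m
Resisting force R = c·L + N'·tanφ = 0·19.6 + 1197.1·tan48.0° = 0.0 + 1329.5 = 1329.5 kN/m
FS = R / T = 1329.5 / 1192.9 = 1.114

FS = 1.11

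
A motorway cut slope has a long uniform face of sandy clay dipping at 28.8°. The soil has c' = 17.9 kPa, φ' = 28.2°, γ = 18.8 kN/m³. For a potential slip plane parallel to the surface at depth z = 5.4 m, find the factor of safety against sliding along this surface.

For an infinite slope with a slip plane parallel to the surface (no pore pressure): FS = [c' + γz cos²β tanφ'] / [γz sinβ cosβ].
γz = 18.8·5.4 = 101.52 kN/m²
Numerator = 17.9 + 101.52·cos²28.8°·tan28.2° = 17.9 + 101.52·0.7679·0.5362 = 59.701 kPa
Denominator = 101.52·sin28.8°·cos28.8° = 101.52·0.4818·0.8763 = 42.858 kPa
FS = 59.701 / 42.858 = 1.393

FS = 1.39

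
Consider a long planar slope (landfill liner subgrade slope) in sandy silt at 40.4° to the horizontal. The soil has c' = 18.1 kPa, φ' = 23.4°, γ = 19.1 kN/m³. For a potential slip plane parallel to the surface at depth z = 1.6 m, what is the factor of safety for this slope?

For an infinite slope with a slip plane parallel to the surface (no pore pressure): FS = [c' + γz cos²β tanφ'] / [γz sinβ cosβ].
γz = 19.1·1.6 = 30.56 kN/m²
Numerator = 18.1 + 30.56·cos²40.4°·tan23.4° = 18.1 + 30.56·0.5799·0.4327 = 25.769 kPa
Denominator = 30.56·sin40.4°·cos40.4° = 30.56·0.6481·0.7615 = 15.083 kPa
FS = 25.769 / 15.083 = 1.708

FS = 1.71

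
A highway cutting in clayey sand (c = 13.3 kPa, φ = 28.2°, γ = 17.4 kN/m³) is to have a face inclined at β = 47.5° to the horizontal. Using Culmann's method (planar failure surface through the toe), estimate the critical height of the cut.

H_c = 35.35 m

Culmann's analysis gives the critical failure plane at α_cr = (β + φ)/2 = (47.5 + 28.2)/2 = 37.9°, and the critical height
H_c = (4c/γ) · sinβ cosφ / [1 − cos(β − φ)]
    = (4·13.3/17.4) · sin47.5°·cos28.2° / [1 − cos(19.3°)]
    = 3.057 · 0.7373·0.8813 / [1 − 0.9438]
    = 3.057 · 0.6498 / 0.0562
    = 35.35 m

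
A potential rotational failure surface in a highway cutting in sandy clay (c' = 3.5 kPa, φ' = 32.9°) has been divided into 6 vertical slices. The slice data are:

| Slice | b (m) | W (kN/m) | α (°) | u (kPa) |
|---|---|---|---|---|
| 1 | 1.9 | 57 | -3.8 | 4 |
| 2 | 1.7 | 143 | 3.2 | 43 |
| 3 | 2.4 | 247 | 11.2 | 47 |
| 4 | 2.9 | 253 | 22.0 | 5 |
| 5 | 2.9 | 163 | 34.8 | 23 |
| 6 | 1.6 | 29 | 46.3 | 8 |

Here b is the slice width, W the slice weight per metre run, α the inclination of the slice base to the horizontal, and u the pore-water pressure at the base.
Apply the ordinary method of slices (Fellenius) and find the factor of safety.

Ordinary method of slices: FS = Σ[c'·Δl_i + (W_i cosα_i − u_i·Δl_i)·tanφ'] / Σ W_i sinα_i, with Δl_i = b_i / cosα_i.
Slice 1: Δl = 1.9/cos(-3.8°) = 1.904 m; N'_1 = 57·cos(-3.8°) − 4·1.904 = 49.3; c'Δl = 6.66; W sinα = -3.8
Slice 2: Δl = 1.7/cos3.2° = 1.703 m; N'_2 = 143·cos3.2° − 43·1.703 = 69.6; c'Δl = 5.96; W sinα = 8.0
Slice 3: Δl = 2.4/cos11.2° = 2.447 m; N'_3 = 247·cos11.2° − 47·2.447 = 127.3; c'Δl = 8.56; W sinα = 48.0
Slice 4: Δl = 2.9/cos22.0° = 3.128 m; N'_4 = 253·cos22.0° − 5·3.128 = 218.9; c'Δl = 10.95; W sinα = 94.8
Slice 5: Δl = 2.9/cos34.8° = 3.532 m; N'_5 = 163·cos34.8° − 23·3.532 = 52.6; c'Δl = 12.36; W sinα = 93.0
Slice 6: Δl = 1.6/cos46.3° = 2.316 m; N'_6 = 29·cos46.3° − 8·2.316 = 1.5; c'Δl = 8.11; W sinα = 21.0
Σc'Δl = 52.6 kN/m; ΣN' = 519.2 kN/m; ΣW sinα = 260.9 kN/m
Resisting = 52.6 + 519.2·tan32.9° = 52.6 + 335.9 = 388.5 kN/m
FS = 388.5 / 260.9 = 1.489

FS = 1.49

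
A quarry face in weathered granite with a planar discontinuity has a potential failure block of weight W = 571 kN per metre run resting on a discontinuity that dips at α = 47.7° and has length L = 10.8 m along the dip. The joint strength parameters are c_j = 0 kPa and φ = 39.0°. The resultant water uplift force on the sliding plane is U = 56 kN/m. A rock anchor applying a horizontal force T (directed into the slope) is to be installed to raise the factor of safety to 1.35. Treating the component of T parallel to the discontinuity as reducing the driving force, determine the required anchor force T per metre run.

Resolving forces along and normal to the sliding plane, with the horizontal anchor force T adding T·sinα to the effective normal force and T·cosα acting up the plane against the driving force:
FS = [c_jL + (W cosα − U + T sinα) tanφ] / [W sinα − T cosα]
Without the anchor: N' = 328.3 kN/m, driving T_d = 422.3 kN/m, resisting R = 0·10.8 + 328.3·tan39.0° = 265.8 kN/m, FS = 0.63.
Setting FS = 1.35 and solving for T:
1.35·(422.3 − T cos47.7°) = 265.8 + T sin47.7°·tan39.0°
T·(sin47.7°·tan39.0° + 1.35·cos47.7°) = 1.35·422.3 − 265.8
T·(0.7396·0.8098 + 1.35·0.6730) = 570.1 − 265.8 = 304.3
T·1.5075 = 304.3
T = 201.9 kN/m

T = 202 kN/m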